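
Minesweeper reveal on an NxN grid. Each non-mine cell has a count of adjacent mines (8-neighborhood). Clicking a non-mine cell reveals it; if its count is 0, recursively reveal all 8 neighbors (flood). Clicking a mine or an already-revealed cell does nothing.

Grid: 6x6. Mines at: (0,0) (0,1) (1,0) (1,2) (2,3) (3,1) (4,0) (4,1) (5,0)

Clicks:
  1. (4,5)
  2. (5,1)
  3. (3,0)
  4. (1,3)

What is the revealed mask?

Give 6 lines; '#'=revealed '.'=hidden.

Click 1 (4,5) count=0: revealed 20 new [(0,3) (0,4) (0,5) (1,3) (1,4) (1,5) (2,4) (2,5) (3,2) (3,3) (3,4) (3,5) (4,2) (4,3) (4,4) (4,5) (5,2) (5,3) (5,4) (5,5)] -> total=20
Click 2 (5,1) count=3: revealed 1 new [(5,1)] -> total=21
Click 3 (3,0) count=3: revealed 1 new [(3,0)] -> total=22
Click 4 (1,3) count=2: revealed 0 new [(none)] -> total=22

Answer: ...###
...###
....##
#.####
..####
.#####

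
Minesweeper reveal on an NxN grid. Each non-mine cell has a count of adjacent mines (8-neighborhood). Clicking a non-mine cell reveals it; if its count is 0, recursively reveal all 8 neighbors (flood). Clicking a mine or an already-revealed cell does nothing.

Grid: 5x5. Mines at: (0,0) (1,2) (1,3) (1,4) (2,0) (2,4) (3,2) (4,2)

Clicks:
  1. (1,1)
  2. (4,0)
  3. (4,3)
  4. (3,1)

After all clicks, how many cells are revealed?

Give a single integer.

Click 1 (1,1) count=3: revealed 1 new [(1,1)] -> total=1
Click 2 (4,0) count=0: revealed 4 new [(3,0) (3,1) (4,0) (4,1)] -> total=5
Click 3 (4,3) count=2: revealed 1 new [(4,3)] -> total=6
Click 4 (3,1) count=3: revealed 0 new [(none)] -> total=6

Answer: 6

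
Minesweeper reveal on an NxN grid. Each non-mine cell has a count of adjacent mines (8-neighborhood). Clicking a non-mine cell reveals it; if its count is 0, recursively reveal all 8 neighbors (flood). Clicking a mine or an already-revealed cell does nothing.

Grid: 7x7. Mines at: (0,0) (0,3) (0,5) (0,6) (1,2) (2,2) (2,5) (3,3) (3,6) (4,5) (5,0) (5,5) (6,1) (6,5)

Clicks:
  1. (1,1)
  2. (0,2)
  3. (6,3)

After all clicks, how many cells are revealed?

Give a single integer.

Answer: 11

Derivation:
Click 1 (1,1) count=3: revealed 1 new [(1,1)] -> total=1
Click 2 (0,2) count=2: revealed 1 new [(0,2)] -> total=2
Click 3 (6,3) count=0: revealed 9 new [(4,2) (4,3) (4,4) (5,2) (5,3) (5,4) (6,2) (6,3) (6,4)] -> total=11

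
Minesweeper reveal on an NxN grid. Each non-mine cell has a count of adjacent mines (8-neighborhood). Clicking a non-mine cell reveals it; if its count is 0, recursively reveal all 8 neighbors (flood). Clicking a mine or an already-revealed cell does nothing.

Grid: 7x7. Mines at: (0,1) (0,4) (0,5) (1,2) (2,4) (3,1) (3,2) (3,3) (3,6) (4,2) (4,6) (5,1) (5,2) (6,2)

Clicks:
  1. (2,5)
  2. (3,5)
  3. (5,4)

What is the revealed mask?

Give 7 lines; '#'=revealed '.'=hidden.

Answer: .......
.......
.....#.
.....#.
...###.
...####
...####

Derivation:
Click 1 (2,5) count=2: revealed 1 new [(2,5)] -> total=1
Click 2 (3,5) count=3: revealed 1 new [(3,5)] -> total=2
Click 3 (5,4) count=0: revealed 11 new [(4,3) (4,4) (4,5) (5,3) (5,4) (5,5) (5,6) (6,3) (6,4) (6,5) (6,6)] -> total=13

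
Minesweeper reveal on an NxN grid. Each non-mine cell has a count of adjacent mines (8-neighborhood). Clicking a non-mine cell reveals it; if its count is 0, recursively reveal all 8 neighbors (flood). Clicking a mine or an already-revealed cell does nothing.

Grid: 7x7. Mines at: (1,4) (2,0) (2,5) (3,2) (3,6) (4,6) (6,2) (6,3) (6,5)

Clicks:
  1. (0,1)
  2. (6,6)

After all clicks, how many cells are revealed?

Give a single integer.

Answer: 12

Derivation:
Click 1 (0,1) count=0: revealed 11 new [(0,0) (0,1) (0,2) (0,3) (1,0) (1,1) (1,2) (1,3) (2,1) (2,2) (2,3)] -> total=11
Click 2 (6,6) count=1: revealed 1 new [(6,6)] -> total=12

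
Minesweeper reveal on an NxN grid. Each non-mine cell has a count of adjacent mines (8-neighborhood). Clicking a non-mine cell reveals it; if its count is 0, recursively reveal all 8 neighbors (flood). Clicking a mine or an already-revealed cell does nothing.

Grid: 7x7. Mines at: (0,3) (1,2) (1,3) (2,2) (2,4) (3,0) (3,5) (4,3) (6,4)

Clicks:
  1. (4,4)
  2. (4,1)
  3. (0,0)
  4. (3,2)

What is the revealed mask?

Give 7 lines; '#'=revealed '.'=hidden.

Answer: ##.....
##.....
##.....
..#....
.#..#..
.......
.......

Derivation:
Click 1 (4,4) count=2: revealed 1 new [(4,4)] -> total=1
Click 2 (4,1) count=1: revealed 1 new [(4,1)] -> total=2
Click 3 (0,0) count=0: revealed 6 new [(0,0) (0,1) (1,0) (1,1) (2,0) (2,1)] -> total=8
Click 4 (3,2) count=2: revealed 1 new [(3,2)] -> total=9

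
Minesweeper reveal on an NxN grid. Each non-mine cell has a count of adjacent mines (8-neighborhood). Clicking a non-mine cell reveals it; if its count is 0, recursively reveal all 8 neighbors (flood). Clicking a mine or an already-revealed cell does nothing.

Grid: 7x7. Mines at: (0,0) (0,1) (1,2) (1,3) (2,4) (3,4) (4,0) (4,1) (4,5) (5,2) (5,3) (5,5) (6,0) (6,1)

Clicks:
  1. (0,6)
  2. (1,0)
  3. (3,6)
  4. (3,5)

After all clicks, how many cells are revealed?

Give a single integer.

Click 1 (0,6) count=0: revealed 10 new [(0,4) (0,5) (0,6) (1,4) (1,5) (1,6) (2,5) (2,6) (3,5) (3,6)] -> total=10
Click 2 (1,0) count=2: revealed 1 new [(1,0)] -> total=11
Click 3 (3,6) count=1: revealed 0 new [(none)] -> total=11
Click 4 (3,5) count=3: revealed 0 new [(none)] -> total=11

Answer: 11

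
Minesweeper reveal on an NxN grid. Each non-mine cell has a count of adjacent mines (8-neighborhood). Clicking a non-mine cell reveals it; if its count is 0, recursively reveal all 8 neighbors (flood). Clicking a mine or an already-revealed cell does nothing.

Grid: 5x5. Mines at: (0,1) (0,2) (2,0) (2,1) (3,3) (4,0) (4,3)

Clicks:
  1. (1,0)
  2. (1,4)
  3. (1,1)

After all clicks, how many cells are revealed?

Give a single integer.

Answer: 8

Derivation:
Click 1 (1,0) count=3: revealed 1 new [(1,0)] -> total=1
Click 2 (1,4) count=0: revealed 6 new [(0,3) (0,4) (1,3) (1,4) (2,3) (2,4)] -> total=7
Click 3 (1,1) count=4: revealed 1 new [(1,1)] -> total=8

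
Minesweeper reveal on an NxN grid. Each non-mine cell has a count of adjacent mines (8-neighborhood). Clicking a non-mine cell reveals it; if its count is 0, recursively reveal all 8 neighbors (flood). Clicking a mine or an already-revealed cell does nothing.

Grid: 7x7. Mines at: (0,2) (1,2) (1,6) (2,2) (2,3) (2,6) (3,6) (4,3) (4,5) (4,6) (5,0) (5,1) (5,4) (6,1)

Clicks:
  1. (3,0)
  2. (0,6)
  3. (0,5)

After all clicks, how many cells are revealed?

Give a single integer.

Click 1 (3,0) count=0: revealed 10 new [(0,0) (0,1) (1,0) (1,1) (2,0) (2,1) (3,0) (3,1) (4,0) (4,1)] -> total=10
Click 2 (0,6) count=1: revealed 1 new [(0,6)] -> total=11
Click 3 (0,5) count=1: revealed 1 new [(0,5)] -> total=12

Answer: 12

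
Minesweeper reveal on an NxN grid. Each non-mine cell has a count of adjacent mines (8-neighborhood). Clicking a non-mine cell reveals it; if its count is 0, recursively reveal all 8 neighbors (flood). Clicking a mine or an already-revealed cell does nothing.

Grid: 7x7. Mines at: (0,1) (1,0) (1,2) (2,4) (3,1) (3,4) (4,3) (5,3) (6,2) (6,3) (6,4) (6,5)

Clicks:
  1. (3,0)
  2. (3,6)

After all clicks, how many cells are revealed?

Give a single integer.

Click 1 (3,0) count=1: revealed 1 new [(3,0)] -> total=1
Click 2 (3,6) count=0: revealed 16 new [(0,3) (0,4) (0,5) (0,6) (1,3) (1,4) (1,5) (1,6) (2,5) (2,6) (3,5) (3,6) (4,5) (4,6) (5,5) (5,6)] -> total=17

Answer: 17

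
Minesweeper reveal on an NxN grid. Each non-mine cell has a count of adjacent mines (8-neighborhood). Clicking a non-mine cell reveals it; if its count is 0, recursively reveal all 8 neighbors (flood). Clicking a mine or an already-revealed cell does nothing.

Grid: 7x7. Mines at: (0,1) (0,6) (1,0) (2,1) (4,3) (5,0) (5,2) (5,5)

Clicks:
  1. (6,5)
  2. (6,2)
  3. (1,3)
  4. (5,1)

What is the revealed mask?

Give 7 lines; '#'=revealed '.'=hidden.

Click 1 (6,5) count=1: revealed 1 new [(6,5)] -> total=1
Click 2 (6,2) count=1: revealed 1 new [(6,2)] -> total=2
Click 3 (1,3) count=0: revealed 22 new [(0,2) (0,3) (0,4) (0,5) (1,2) (1,3) (1,4) (1,5) (1,6) (2,2) (2,3) (2,4) (2,5) (2,6) (3,2) (3,3) (3,4) (3,5) (3,6) (4,4) (4,5) (4,6)] -> total=24
Click 4 (5,1) count=2: revealed 1 new [(5,1)] -> total=25

Answer: ..####.
..#####
..#####
..#####
....###
.#.....
..#..#.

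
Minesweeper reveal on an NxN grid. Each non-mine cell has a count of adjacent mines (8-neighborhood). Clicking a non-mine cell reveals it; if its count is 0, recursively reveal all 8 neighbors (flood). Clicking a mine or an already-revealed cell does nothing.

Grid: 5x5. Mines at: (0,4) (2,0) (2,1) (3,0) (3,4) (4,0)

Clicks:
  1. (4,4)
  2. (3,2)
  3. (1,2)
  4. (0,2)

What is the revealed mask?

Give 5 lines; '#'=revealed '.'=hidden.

Answer: ####.
####.
.....
..#..
....#

Derivation:
Click 1 (4,4) count=1: revealed 1 new [(4,4)] -> total=1
Click 2 (3,2) count=1: revealed 1 new [(3,2)] -> total=2
Click 3 (1,2) count=1: revealed 1 new [(1,2)] -> total=3
Click 4 (0,2) count=0: revealed 7 new [(0,0) (0,1) (0,2) (0,3) (1,0) (1,1) (1,3)] -> total=10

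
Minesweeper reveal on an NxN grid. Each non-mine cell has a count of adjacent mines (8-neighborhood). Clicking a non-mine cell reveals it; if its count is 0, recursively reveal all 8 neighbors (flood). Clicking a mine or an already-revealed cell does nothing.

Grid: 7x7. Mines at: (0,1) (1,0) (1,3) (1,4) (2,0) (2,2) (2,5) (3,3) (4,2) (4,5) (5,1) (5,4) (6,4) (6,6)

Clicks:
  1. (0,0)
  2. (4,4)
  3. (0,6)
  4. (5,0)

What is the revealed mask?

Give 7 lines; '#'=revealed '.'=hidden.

Click 1 (0,0) count=2: revealed 1 new [(0,0)] -> total=1
Click 2 (4,4) count=3: revealed 1 new [(4,4)] -> total=2
Click 3 (0,6) count=0: revealed 4 new [(0,5) (0,6) (1,5) (1,6)] -> total=6
Click 4 (5,0) count=1: revealed 1 new [(5,0)] -> total=7

Answer: #....##
.....##
.......
.......
....#..
#......
.......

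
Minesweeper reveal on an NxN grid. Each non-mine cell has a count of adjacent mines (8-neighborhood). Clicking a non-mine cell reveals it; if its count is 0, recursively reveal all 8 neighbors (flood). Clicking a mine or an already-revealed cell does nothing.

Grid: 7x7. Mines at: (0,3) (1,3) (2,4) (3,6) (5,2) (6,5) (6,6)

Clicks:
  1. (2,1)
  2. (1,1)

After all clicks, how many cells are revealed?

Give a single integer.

Answer: 22

Derivation:
Click 1 (2,1) count=0: revealed 22 new [(0,0) (0,1) (0,2) (1,0) (1,1) (1,2) (2,0) (2,1) (2,2) (2,3) (3,0) (3,1) (3,2) (3,3) (4,0) (4,1) (4,2) (4,3) (5,0) (5,1) (6,0) (6,1)] -> total=22
Click 2 (1,1) count=0: revealed 0 new [(none)] -> total=22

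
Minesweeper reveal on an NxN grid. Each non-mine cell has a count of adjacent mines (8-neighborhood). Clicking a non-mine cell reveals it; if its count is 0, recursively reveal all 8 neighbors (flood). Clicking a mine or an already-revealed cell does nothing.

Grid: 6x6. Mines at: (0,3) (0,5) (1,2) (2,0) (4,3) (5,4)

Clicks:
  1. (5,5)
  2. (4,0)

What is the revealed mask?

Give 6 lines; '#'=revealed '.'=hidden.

Click 1 (5,5) count=1: revealed 1 new [(5,5)] -> total=1
Click 2 (4,0) count=0: revealed 9 new [(3,0) (3,1) (3,2) (4,0) (4,1) (4,2) (5,0) (5,1) (5,2)] -> total=10

Answer: ......
......
......
###...
###...
###..#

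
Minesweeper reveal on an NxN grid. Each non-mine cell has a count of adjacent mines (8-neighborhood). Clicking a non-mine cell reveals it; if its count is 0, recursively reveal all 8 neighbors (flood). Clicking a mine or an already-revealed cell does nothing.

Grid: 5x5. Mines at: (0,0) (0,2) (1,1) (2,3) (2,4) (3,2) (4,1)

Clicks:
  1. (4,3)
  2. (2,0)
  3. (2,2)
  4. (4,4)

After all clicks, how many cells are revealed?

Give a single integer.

Click 1 (4,3) count=1: revealed 1 new [(4,3)] -> total=1
Click 2 (2,0) count=1: revealed 1 new [(2,0)] -> total=2
Click 3 (2,2) count=3: revealed 1 new [(2,2)] -> total=3
Click 4 (4,4) count=0: revealed 3 new [(3,3) (3,4) (4,4)] -> total=6

Answer: 6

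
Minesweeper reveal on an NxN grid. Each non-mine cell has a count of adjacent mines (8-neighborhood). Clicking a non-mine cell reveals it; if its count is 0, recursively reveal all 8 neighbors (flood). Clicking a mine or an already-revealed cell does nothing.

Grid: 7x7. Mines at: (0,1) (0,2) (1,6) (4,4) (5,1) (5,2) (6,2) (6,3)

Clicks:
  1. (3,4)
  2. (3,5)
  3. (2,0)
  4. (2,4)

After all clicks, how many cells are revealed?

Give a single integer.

Click 1 (3,4) count=1: revealed 1 new [(3,4)] -> total=1
Click 2 (3,5) count=1: revealed 1 new [(3,5)] -> total=2
Click 3 (2,0) count=0: revealed 23 new [(0,3) (0,4) (0,5) (1,0) (1,1) (1,2) (1,3) (1,4) (1,5) (2,0) (2,1) (2,2) (2,3) (2,4) (2,5) (3,0) (3,1) (3,2) (3,3) (4,0) (4,1) (4,2) (4,3)] -> total=25
Click 4 (2,4) count=0: revealed 0 new [(none)] -> total=25

Answer: 25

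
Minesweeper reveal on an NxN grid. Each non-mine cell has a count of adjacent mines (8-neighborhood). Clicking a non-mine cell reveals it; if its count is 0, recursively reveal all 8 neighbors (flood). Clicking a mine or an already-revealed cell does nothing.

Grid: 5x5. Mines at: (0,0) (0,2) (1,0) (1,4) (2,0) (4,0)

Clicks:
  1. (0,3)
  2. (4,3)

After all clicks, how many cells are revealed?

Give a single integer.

Answer: 16

Derivation:
Click 1 (0,3) count=2: revealed 1 new [(0,3)] -> total=1
Click 2 (4,3) count=0: revealed 15 new [(1,1) (1,2) (1,3) (2,1) (2,2) (2,3) (2,4) (3,1) (3,2) (3,3) (3,4) (4,1) (4,2) (4,3) (4,4)] -> total=16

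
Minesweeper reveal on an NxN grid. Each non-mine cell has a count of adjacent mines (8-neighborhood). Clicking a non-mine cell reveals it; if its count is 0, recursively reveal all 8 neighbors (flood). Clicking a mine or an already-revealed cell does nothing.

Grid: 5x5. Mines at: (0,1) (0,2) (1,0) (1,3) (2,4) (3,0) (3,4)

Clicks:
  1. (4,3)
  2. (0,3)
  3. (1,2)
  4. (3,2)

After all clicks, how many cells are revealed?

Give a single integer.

Answer: 11

Derivation:
Click 1 (4,3) count=1: revealed 1 new [(4,3)] -> total=1
Click 2 (0,3) count=2: revealed 1 new [(0,3)] -> total=2
Click 3 (1,2) count=3: revealed 1 new [(1,2)] -> total=3
Click 4 (3,2) count=0: revealed 8 new [(2,1) (2,2) (2,3) (3,1) (3,2) (3,3) (4,1) (4,2)] -> total=11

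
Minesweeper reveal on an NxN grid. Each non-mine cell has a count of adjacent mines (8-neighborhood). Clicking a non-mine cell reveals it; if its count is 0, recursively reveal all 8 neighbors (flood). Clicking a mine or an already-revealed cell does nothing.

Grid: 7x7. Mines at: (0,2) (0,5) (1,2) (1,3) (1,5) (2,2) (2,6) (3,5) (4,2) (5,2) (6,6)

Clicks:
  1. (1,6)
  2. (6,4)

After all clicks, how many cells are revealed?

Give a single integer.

Answer: 10

Derivation:
Click 1 (1,6) count=3: revealed 1 new [(1,6)] -> total=1
Click 2 (6,4) count=0: revealed 9 new [(4,3) (4,4) (4,5) (5,3) (5,4) (5,5) (6,3) (6,4) (6,5)] -> total=10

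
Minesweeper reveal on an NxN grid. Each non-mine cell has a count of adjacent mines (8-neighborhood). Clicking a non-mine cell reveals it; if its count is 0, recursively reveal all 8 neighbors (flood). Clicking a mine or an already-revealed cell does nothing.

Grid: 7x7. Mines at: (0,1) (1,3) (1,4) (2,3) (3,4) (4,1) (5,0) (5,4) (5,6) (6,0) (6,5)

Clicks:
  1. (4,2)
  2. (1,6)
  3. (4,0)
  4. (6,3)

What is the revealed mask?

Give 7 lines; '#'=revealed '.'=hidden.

Click 1 (4,2) count=1: revealed 1 new [(4,2)] -> total=1
Click 2 (1,6) count=0: revealed 10 new [(0,5) (0,6) (1,5) (1,6) (2,5) (2,6) (3,5) (3,6) (4,5) (4,6)] -> total=11
Click 3 (4,0) count=2: revealed 1 new [(4,0)] -> total=12
Click 4 (6,3) count=1: revealed 1 new [(6,3)] -> total=13

Answer: .....##
.....##
.....##
.....##
#.#..##
.......
...#...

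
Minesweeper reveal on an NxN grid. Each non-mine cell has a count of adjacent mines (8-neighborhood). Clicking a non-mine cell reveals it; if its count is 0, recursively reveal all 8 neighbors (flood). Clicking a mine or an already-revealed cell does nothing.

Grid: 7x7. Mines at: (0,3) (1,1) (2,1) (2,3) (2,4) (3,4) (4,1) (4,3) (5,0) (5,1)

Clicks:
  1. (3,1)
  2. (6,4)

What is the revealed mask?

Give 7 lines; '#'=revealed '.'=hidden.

Answer: ....###
....###
.....##
.#...##
....###
..#####
..#####

Derivation:
Click 1 (3,1) count=2: revealed 1 new [(3,1)] -> total=1
Click 2 (6,4) count=0: revealed 23 new [(0,4) (0,5) (0,6) (1,4) (1,5) (1,6) (2,5) (2,6) (3,5) (3,6) (4,4) (4,5) (4,6) (5,2) (5,3) (5,4) (5,5) (5,6) (6,2) (6,3) (6,4) (6,5) (6,6)] -> total=24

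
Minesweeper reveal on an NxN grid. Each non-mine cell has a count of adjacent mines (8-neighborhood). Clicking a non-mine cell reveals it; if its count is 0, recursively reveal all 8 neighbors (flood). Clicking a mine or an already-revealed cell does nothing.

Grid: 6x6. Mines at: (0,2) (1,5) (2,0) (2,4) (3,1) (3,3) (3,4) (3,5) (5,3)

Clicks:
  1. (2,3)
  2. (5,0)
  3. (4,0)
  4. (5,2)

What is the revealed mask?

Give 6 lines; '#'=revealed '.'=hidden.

Answer: ......
......
...#..
......
###...
###...

Derivation:
Click 1 (2,3) count=3: revealed 1 new [(2,3)] -> total=1
Click 2 (5,0) count=0: revealed 6 new [(4,0) (4,1) (4,2) (5,0) (5,1) (5,2)] -> total=7
Click 3 (4,0) count=1: revealed 0 new [(none)] -> total=7
Click 4 (5,2) count=1: revealed 0 new [(none)] -> total=7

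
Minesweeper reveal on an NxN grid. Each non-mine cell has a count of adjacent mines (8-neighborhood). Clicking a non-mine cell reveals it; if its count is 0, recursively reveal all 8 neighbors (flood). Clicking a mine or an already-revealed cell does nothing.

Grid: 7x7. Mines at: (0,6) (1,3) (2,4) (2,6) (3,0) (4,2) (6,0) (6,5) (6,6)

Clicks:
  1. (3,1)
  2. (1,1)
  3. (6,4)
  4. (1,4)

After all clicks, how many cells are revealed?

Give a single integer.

Click 1 (3,1) count=2: revealed 1 new [(3,1)] -> total=1
Click 2 (1,1) count=0: revealed 9 new [(0,0) (0,1) (0,2) (1,0) (1,1) (1,2) (2,0) (2,1) (2,2)] -> total=10
Click 3 (6,4) count=1: revealed 1 new [(6,4)] -> total=11
Click 4 (1,4) count=2: revealed 1 new [(1,4)] -> total=12

Answer: 12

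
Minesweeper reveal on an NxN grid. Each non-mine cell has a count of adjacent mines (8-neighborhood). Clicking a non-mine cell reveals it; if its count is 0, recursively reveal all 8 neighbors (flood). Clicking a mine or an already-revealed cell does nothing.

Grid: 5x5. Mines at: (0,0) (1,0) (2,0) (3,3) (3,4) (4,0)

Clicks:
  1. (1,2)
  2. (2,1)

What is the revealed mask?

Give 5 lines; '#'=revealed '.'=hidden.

Click 1 (1,2) count=0: revealed 12 new [(0,1) (0,2) (0,3) (0,4) (1,1) (1,2) (1,3) (1,4) (2,1) (2,2) (2,3) (2,4)] -> total=12
Click 2 (2,1) count=2: revealed 0 new [(none)] -> total=12

Answer: .####
.####
.####
.....
.....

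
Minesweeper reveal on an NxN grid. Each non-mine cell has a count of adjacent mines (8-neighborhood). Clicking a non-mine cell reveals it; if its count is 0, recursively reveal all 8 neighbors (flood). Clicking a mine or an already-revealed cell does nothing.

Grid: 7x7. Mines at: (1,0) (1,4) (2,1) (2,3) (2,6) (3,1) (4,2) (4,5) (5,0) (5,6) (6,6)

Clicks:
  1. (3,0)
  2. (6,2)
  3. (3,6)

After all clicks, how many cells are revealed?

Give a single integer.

Click 1 (3,0) count=2: revealed 1 new [(3,0)] -> total=1
Click 2 (6,2) count=0: revealed 10 new [(5,1) (5,2) (5,3) (5,4) (5,5) (6,1) (6,2) (6,3) (6,4) (6,5)] -> total=11
Click 3 (3,6) count=2: revealed 1 new [(3,6)] -> total=12

Answer: 12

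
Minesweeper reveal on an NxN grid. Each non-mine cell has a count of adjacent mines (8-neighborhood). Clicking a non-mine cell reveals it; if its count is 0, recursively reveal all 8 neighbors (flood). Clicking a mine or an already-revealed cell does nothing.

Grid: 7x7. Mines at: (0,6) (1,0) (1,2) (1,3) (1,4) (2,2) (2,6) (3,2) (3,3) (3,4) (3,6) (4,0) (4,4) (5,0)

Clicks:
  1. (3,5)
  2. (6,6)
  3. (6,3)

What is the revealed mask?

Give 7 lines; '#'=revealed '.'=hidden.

Click 1 (3,5) count=4: revealed 1 new [(3,5)] -> total=1
Click 2 (6,6) count=0: revealed 17 new [(4,1) (4,2) (4,3) (4,5) (4,6) (5,1) (5,2) (5,3) (5,4) (5,5) (5,6) (6,1) (6,2) (6,3) (6,4) (6,5) (6,6)] -> total=18
Click 3 (6,3) count=0: revealed 0 new [(none)] -> total=18

Answer: .......
.......
.......
.....#.
.###.##
.######
.######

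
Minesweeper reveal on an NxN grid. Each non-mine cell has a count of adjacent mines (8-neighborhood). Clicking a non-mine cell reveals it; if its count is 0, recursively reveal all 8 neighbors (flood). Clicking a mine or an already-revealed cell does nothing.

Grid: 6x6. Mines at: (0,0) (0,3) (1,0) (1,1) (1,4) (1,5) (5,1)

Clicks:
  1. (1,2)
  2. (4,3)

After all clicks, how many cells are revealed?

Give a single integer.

Answer: 23

Derivation:
Click 1 (1,2) count=2: revealed 1 new [(1,2)] -> total=1
Click 2 (4,3) count=0: revealed 22 new [(2,0) (2,1) (2,2) (2,3) (2,4) (2,5) (3,0) (3,1) (3,2) (3,3) (3,4) (3,5) (4,0) (4,1) (4,2) (4,3) (4,4) (4,5) (5,2) (5,3) (5,4) (5,5)] -> total=23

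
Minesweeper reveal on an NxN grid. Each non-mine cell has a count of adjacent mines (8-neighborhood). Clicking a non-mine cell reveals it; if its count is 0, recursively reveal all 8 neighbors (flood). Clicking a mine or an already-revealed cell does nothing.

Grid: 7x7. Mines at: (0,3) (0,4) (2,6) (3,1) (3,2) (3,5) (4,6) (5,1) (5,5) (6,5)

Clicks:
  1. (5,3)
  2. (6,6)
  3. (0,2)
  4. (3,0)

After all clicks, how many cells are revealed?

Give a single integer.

Click 1 (5,3) count=0: revealed 9 new [(4,2) (4,3) (4,4) (5,2) (5,3) (5,4) (6,2) (6,3) (6,4)] -> total=9
Click 2 (6,6) count=2: revealed 1 new [(6,6)] -> total=10
Click 3 (0,2) count=1: revealed 1 new [(0,2)] -> total=11
Click 4 (3,0) count=1: revealed 1 new [(3,0)] -> total=12

Answer: 12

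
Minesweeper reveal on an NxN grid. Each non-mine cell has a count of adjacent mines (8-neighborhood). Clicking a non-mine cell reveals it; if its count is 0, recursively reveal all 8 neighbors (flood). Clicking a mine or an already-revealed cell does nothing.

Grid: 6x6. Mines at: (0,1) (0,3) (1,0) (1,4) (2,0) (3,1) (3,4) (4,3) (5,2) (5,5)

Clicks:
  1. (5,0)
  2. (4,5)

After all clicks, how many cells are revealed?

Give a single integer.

Answer: 5

Derivation:
Click 1 (5,0) count=0: revealed 4 new [(4,0) (4,1) (5,0) (5,1)] -> total=4
Click 2 (4,5) count=2: revealed 1 new [(4,5)] -> total=5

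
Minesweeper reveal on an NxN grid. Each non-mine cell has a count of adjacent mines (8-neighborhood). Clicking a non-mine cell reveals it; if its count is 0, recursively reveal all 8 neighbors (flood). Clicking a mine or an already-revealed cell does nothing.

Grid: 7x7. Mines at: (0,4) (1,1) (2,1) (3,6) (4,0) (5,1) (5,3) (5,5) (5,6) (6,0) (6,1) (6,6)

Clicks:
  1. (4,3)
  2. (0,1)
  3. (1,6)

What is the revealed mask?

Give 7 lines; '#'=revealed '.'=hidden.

Click 1 (4,3) count=1: revealed 1 new [(4,3)] -> total=1
Click 2 (0,1) count=1: revealed 1 new [(0,1)] -> total=2
Click 3 (1,6) count=0: revealed 6 new [(0,5) (0,6) (1,5) (1,6) (2,5) (2,6)] -> total=8

Answer: .#...##
.....##
.....##
.......
...#...
.......
.......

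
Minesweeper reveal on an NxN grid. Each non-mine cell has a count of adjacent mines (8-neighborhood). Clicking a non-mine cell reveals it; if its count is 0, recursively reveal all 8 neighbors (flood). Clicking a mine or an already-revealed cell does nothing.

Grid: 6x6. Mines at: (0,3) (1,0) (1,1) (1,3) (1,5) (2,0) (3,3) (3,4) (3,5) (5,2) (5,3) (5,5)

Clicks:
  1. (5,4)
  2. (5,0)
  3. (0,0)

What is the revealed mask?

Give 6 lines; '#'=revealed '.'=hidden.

Click 1 (5,4) count=2: revealed 1 new [(5,4)] -> total=1
Click 2 (5,0) count=0: revealed 6 new [(3,0) (3,1) (4,0) (4,1) (5,0) (5,1)] -> total=7
Click 3 (0,0) count=2: revealed 1 new [(0,0)] -> total=8

Answer: #.....
......
......
##....
##....
##..#.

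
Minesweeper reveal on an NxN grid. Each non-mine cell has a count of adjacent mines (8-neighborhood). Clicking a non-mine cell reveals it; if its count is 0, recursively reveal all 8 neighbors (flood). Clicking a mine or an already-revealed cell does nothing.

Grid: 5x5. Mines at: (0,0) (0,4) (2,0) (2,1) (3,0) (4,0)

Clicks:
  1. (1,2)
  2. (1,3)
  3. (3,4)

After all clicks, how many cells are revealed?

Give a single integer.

Answer: 14

Derivation:
Click 1 (1,2) count=1: revealed 1 new [(1,2)] -> total=1
Click 2 (1,3) count=1: revealed 1 new [(1,3)] -> total=2
Click 3 (3,4) count=0: revealed 12 new [(1,4) (2,2) (2,3) (2,4) (3,1) (3,2) (3,3) (3,4) (4,1) (4,2) (4,3) (4,4)] -> total=14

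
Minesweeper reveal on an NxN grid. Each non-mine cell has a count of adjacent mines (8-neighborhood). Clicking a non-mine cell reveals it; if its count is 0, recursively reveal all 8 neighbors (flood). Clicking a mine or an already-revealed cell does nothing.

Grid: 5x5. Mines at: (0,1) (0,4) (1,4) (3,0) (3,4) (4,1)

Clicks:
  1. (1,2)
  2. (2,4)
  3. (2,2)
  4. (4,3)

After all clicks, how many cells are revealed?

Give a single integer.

Click 1 (1,2) count=1: revealed 1 new [(1,2)] -> total=1
Click 2 (2,4) count=2: revealed 1 new [(2,4)] -> total=2
Click 3 (2,2) count=0: revealed 8 new [(1,1) (1,3) (2,1) (2,2) (2,3) (3,1) (3,2) (3,3)] -> total=10
Click 4 (4,3) count=1: revealed 1 new [(4,3)] -> total=11

Answer: 11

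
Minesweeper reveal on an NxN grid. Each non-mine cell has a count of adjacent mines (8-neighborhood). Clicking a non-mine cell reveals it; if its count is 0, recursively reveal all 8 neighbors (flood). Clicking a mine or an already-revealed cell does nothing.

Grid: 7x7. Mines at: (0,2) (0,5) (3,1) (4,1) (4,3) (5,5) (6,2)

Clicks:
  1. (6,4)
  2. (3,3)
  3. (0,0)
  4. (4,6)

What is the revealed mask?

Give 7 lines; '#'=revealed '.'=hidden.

Answer: ##.....
##.....
##.....
...#...
......#
.......
....#..

Derivation:
Click 1 (6,4) count=1: revealed 1 new [(6,4)] -> total=1
Click 2 (3,3) count=1: revealed 1 new [(3,3)] -> total=2
Click 3 (0,0) count=0: revealed 6 new [(0,0) (0,1) (1,0) (1,1) (2,0) (2,1)] -> total=8
Click 4 (4,6) count=1: revealed 1 new [(4,6)] -> total=9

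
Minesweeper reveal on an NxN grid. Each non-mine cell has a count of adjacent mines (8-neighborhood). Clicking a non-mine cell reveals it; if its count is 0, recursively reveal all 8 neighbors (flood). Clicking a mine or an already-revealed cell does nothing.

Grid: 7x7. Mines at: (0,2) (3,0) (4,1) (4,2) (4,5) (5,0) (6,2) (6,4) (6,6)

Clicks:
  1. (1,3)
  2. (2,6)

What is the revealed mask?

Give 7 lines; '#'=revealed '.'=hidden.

Click 1 (1,3) count=1: revealed 1 new [(1,3)] -> total=1
Click 2 (2,6) count=0: revealed 21 new [(0,3) (0,4) (0,5) (0,6) (1,1) (1,2) (1,4) (1,5) (1,6) (2,1) (2,2) (2,3) (2,4) (2,5) (2,6) (3,1) (3,2) (3,3) (3,4) (3,5) (3,6)] -> total=22

Answer: ...####
.######
.######
.######
.......
.......
.......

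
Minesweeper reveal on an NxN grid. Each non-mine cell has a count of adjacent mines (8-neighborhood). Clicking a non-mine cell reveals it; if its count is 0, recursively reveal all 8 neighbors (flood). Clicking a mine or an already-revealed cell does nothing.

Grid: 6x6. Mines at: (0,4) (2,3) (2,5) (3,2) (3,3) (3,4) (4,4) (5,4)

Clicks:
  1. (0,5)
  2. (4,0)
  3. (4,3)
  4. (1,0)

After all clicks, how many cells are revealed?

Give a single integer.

Answer: 22

Derivation:
Click 1 (0,5) count=1: revealed 1 new [(0,5)] -> total=1
Click 2 (4,0) count=0: revealed 21 new [(0,0) (0,1) (0,2) (0,3) (1,0) (1,1) (1,2) (1,3) (2,0) (2,1) (2,2) (3,0) (3,1) (4,0) (4,1) (4,2) (4,3) (5,0) (5,1) (5,2) (5,3)] -> total=22
Click 3 (4,3) count=5: revealed 0 new [(none)] -> total=22
Click 4 (1,0) count=0: revealed 0 new [(none)] -> total=22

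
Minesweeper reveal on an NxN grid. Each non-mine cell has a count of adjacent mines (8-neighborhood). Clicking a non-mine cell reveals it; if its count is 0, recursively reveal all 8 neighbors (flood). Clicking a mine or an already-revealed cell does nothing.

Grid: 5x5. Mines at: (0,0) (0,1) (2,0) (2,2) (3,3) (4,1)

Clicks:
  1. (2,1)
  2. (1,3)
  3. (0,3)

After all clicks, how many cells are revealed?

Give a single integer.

Click 1 (2,1) count=2: revealed 1 new [(2,1)] -> total=1
Click 2 (1,3) count=1: revealed 1 new [(1,3)] -> total=2
Click 3 (0,3) count=0: revealed 7 new [(0,2) (0,3) (0,4) (1,2) (1,4) (2,3) (2,4)] -> total=9

Answer: 9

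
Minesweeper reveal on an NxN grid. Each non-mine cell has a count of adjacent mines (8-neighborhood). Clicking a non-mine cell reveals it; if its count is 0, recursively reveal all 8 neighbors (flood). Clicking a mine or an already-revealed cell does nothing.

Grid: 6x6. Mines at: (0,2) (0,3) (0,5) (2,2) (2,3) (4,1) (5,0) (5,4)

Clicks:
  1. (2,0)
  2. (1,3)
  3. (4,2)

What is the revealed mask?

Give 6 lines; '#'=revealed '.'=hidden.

Answer: ##....
##.#..
##....
##....
..#...
......

Derivation:
Click 1 (2,0) count=0: revealed 8 new [(0,0) (0,1) (1,0) (1,1) (2,0) (2,1) (3,0) (3,1)] -> total=8
Click 2 (1,3) count=4: revealed 1 new [(1,3)] -> total=9
Click 3 (4,2) count=1: revealed 1 new [(4,2)] -> total=10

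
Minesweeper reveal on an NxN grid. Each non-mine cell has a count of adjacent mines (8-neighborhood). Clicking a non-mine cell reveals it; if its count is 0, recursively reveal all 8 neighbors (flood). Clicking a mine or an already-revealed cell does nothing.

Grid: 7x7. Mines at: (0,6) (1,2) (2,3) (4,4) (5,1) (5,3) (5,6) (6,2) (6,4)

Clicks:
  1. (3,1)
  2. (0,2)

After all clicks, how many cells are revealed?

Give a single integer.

Answer: 14

Derivation:
Click 1 (3,1) count=0: revealed 13 new [(0,0) (0,1) (1,0) (1,1) (2,0) (2,1) (2,2) (3,0) (3,1) (3,2) (4,0) (4,1) (4,2)] -> total=13
Click 2 (0,2) count=1: revealed 1 new [(0,2)] -> total=14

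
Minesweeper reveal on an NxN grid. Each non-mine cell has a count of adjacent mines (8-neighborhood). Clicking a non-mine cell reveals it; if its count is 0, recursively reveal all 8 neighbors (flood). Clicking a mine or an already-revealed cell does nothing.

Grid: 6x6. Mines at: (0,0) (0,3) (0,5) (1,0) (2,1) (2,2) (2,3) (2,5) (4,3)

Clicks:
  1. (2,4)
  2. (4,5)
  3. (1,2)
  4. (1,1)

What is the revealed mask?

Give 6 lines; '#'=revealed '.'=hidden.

Click 1 (2,4) count=2: revealed 1 new [(2,4)] -> total=1
Click 2 (4,5) count=0: revealed 6 new [(3,4) (3,5) (4,4) (4,5) (5,4) (5,5)] -> total=7
Click 3 (1,2) count=4: revealed 1 new [(1,2)] -> total=8
Click 4 (1,1) count=4: revealed 1 new [(1,1)] -> total=9

Answer: ......
.##...
....#.
....##
....##
....##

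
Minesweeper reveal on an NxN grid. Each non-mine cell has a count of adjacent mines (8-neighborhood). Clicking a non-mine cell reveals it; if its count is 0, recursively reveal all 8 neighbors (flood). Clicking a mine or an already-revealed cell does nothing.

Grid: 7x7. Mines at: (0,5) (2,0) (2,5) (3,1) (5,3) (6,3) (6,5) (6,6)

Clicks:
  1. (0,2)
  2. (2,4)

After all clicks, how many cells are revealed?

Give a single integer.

Click 1 (0,2) count=0: revealed 20 new [(0,0) (0,1) (0,2) (0,3) (0,4) (1,0) (1,1) (1,2) (1,3) (1,4) (2,1) (2,2) (2,3) (2,4) (3,2) (3,3) (3,4) (4,2) (4,3) (4,4)] -> total=20
Click 2 (2,4) count=1: revealed 0 new [(none)] -> total=20

Answer: 20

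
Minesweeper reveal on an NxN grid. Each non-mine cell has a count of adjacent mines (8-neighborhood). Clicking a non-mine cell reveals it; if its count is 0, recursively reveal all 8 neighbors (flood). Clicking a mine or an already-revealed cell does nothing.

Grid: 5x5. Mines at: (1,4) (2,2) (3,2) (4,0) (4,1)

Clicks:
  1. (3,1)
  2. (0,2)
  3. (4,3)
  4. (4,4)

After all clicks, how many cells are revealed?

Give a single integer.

Click 1 (3,1) count=4: revealed 1 new [(3,1)] -> total=1
Click 2 (0,2) count=0: revealed 11 new [(0,0) (0,1) (0,2) (0,3) (1,0) (1,1) (1,2) (1,3) (2,0) (2,1) (3,0)] -> total=12
Click 3 (4,3) count=1: revealed 1 new [(4,3)] -> total=13
Click 4 (4,4) count=0: revealed 5 new [(2,3) (2,4) (3,3) (3,4) (4,4)] -> total=18

Answer: 18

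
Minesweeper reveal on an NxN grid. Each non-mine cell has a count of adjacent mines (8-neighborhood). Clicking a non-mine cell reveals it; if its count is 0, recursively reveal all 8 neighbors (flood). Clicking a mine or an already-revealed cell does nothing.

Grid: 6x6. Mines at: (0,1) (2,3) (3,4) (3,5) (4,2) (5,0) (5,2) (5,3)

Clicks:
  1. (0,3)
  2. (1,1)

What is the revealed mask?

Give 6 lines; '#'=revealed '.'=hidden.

Click 1 (0,3) count=0: revealed 10 new [(0,2) (0,3) (0,4) (0,5) (1,2) (1,3) (1,4) (1,5) (2,4) (2,5)] -> total=10
Click 2 (1,1) count=1: revealed 1 new [(1,1)] -> total=11

Answer: ..####
.#####
....##
......
......
......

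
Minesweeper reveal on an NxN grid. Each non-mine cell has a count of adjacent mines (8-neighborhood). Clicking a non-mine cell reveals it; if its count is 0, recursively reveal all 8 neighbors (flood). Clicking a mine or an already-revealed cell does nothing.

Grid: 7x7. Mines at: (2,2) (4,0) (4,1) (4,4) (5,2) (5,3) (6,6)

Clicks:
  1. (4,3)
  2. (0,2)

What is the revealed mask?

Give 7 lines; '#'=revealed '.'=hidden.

Answer: #######
#######
##.####
##.####
...#.##
.....##
.......

Derivation:
Click 1 (4,3) count=3: revealed 1 new [(4,3)] -> total=1
Click 2 (0,2) count=0: revealed 30 new [(0,0) (0,1) (0,2) (0,3) (0,4) (0,5) (0,6) (1,0) (1,1) (1,2) (1,3) (1,4) (1,5) (1,6) (2,0) (2,1) (2,3) (2,4) (2,5) (2,6) (3,0) (3,1) (3,3) (3,4) (3,5) (3,6) (4,5) (4,6) (5,5) (5,6)] -> total=31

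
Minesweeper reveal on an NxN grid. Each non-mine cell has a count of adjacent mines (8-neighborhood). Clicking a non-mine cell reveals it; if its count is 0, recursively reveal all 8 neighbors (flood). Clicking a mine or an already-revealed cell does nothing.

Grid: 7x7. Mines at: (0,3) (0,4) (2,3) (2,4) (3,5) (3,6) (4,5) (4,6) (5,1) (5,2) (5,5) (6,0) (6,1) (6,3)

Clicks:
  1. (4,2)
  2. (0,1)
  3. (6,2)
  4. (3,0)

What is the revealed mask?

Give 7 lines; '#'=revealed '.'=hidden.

Answer: ###....
###....
###....
###....
###....
.......
..#....

Derivation:
Click 1 (4,2) count=2: revealed 1 new [(4,2)] -> total=1
Click 2 (0,1) count=0: revealed 14 new [(0,0) (0,1) (0,2) (1,0) (1,1) (1,2) (2,0) (2,1) (2,2) (3,0) (3,1) (3,2) (4,0) (4,1)] -> total=15
Click 3 (6,2) count=4: revealed 1 new [(6,2)] -> total=16
Click 4 (3,0) count=0: revealed 0 new [(none)] -> total=16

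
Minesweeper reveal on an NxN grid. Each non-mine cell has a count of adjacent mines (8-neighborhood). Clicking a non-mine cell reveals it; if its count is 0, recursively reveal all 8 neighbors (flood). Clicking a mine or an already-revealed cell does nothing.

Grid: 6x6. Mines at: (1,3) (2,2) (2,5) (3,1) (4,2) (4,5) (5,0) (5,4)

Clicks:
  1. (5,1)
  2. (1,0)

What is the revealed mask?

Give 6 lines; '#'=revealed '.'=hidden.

Click 1 (5,1) count=2: revealed 1 new [(5,1)] -> total=1
Click 2 (1,0) count=0: revealed 8 new [(0,0) (0,1) (0,2) (1,0) (1,1) (1,2) (2,0) (2,1)] -> total=9

Answer: ###...
###...
##....
......
......
.#....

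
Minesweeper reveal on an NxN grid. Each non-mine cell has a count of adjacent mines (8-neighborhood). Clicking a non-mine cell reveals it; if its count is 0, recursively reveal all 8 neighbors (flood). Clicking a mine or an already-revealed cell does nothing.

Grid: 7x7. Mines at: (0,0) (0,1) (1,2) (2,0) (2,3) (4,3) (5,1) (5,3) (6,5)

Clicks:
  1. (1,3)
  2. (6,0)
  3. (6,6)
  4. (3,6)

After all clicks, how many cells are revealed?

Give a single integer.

Click 1 (1,3) count=2: revealed 1 new [(1,3)] -> total=1
Click 2 (6,0) count=1: revealed 1 new [(6,0)] -> total=2
Click 3 (6,6) count=1: revealed 1 new [(6,6)] -> total=3
Click 4 (3,6) count=0: revealed 19 new [(0,3) (0,4) (0,5) (0,6) (1,4) (1,5) (1,6) (2,4) (2,5) (2,6) (3,4) (3,5) (3,6) (4,4) (4,5) (4,6) (5,4) (5,5) (5,6)] -> total=22

Answer: 22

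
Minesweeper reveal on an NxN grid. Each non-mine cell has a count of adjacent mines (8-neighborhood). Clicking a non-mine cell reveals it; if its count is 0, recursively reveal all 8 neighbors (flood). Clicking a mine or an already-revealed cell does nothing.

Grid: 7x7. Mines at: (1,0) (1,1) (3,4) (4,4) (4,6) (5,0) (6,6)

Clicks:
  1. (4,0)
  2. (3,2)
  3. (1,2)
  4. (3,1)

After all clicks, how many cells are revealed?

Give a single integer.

Answer: 23

Derivation:
Click 1 (4,0) count=1: revealed 1 new [(4,0)] -> total=1
Click 2 (3,2) count=0: revealed 21 new [(2,0) (2,1) (2,2) (2,3) (3,0) (3,1) (3,2) (3,3) (4,1) (4,2) (4,3) (5,1) (5,2) (5,3) (5,4) (5,5) (6,1) (6,2) (6,3) (6,4) (6,5)] -> total=22
Click 3 (1,2) count=1: revealed 1 new [(1,2)] -> total=23
Click 4 (3,1) count=0: revealed 0 new [(none)] -> total=23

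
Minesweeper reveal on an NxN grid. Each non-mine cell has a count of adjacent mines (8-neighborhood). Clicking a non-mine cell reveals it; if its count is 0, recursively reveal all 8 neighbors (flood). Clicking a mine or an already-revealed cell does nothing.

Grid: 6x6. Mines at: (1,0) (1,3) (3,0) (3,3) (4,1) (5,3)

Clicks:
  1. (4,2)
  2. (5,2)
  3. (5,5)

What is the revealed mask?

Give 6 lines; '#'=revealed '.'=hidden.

Answer: ....##
....##
....##
....##
..#.##
..#.##

Derivation:
Click 1 (4,2) count=3: revealed 1 new [(4,2)] -> total=1
Click 2 (5,2) count=2: revealed 1 new [(5,2)] -> total=2
Click 3 (5,5) count=0: revealed 12 new [(0,4) (0,5) (1,4) (1,5) (2,4) (2,5) (3,4) (3,5) (4,4) (4,5) (5,4) (5,5)] -> total=14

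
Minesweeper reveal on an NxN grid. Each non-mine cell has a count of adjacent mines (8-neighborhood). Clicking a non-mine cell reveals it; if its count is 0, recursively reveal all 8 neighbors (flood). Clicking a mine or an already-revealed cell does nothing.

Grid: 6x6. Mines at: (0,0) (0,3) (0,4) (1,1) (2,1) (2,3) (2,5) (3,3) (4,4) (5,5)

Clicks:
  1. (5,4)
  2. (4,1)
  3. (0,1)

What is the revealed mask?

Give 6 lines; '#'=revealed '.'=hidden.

Click 1 (5,4) count=2: revealed 1 new [(5,4)] -> total=1
Click 2 (4,1) count=0: revealed 11 new [(3,0) (3,1) (3,2) (4,0) (4,1) (4,2) (4,3) (5,0) (5,1) (5,2) (5,3)] -> total=12
Click 3 (0,1) count=2: revealed 1 new [(0,1)] -> total=13

Answer: .#....
......
......
###...
####..
#####.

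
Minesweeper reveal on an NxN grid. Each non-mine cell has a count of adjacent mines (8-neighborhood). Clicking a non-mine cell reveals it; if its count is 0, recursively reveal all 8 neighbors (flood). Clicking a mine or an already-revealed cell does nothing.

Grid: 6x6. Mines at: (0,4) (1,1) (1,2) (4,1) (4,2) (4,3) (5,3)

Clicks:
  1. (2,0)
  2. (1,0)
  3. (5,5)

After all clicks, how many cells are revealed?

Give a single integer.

Click 1 (2,0) count=1: revealed 1 new [(2,0)] -> total=1
Click 2 (1,0) count=1: revealed 1 new [(1,0)] -> total=2
Click 3 (5,5) count=0: revealed 13 new [(1,3) (1,4) (1,5) (2,3) (2,4) (2,5) (3,3) (3,4) (3,5) (4,4) (4,5) (5,4) (5,5)] -> total=15

Answer: 15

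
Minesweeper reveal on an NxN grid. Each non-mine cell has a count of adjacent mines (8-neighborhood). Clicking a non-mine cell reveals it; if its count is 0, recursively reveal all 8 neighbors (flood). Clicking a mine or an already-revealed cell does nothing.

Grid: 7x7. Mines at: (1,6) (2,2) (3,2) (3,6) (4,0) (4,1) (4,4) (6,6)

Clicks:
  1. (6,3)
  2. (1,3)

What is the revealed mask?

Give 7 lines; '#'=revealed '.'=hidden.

Answer: .......
...#...
.......
.......
.......
######.
######.

Derivation:
Click 1 (6,3) count=0: revealed 12 new [(5,0) (5,1) (5,2) (5,3) (5,4) (5,5) (6,0) (6,1) (6,2) (6,3) (6,4) (6,5)] -> total=12
Click 2 (1,3) count=1: revealed 1 new [(1,3)] -> total=13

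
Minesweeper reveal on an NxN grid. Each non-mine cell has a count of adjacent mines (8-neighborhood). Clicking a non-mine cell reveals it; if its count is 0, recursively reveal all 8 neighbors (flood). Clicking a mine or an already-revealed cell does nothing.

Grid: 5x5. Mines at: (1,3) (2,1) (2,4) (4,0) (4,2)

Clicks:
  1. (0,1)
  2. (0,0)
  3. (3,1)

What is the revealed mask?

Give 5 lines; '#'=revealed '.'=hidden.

Answer: ###..
###..
.....
.#...
.....

Derivation:
Click 1 (0,1) count=0: revealed 6 new [(0,0) (0,1) (0,2) (1,0) (1,1) (1,2)] -> total=6
Click 2 (0,0) count=0: revealed 0 new [(none)] -> total=6
Click 3 (3,1) count=3: revealed 1 new [(3,1)] -> total=7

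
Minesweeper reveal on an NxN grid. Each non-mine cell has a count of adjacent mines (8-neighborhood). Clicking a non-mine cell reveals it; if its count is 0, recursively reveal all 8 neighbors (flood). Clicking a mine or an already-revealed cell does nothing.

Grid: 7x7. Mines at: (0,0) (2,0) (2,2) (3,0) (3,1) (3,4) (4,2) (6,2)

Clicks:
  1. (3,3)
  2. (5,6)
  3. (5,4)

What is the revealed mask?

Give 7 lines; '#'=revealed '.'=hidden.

Answer: .######
.######
...####
...#.##
...####
...####
...####

Derivation:
Click 1 (3,3) count=3: revealed 1 new [(3,3)] -> total=1
Click 2 (5,6) count=0: revealed 30 new [(0,1) (0,2) (0,3) (0,4) (0,5) (0,6) (1,1) (1,2) (1,3) (1,4) (1,5) (1,6) (2,3) (2,4) (2,5) (2,6) (3,5) (3,6) (4,3) (4,4) (4,5) (4,6) (5,3) (5,4) (5,5) (5,6) (6,3) (6,4) (6,5) (6,6)] -> total=31
Click 3 (5,4) count=0: revealed 0 new [(none)] -> total=31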